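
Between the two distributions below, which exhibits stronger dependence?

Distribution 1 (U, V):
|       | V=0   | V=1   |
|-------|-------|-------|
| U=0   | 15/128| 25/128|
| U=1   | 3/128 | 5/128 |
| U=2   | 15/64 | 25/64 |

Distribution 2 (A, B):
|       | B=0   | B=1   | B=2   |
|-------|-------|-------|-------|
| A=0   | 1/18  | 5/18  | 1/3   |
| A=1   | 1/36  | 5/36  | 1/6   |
Distribution 1 (U, V):
Marginal P(U) (row sums):
  P(U=0) = 15/128 + 25/128 = 5/16
  P(U=1) = 3/128 + 5/128 = 1/16
  P(U=2) = 15/64 + 25/64 = 5/8
Marginal P(V) (column sums):
  P(V=0) = 15/128 + 3/128 + 15/64 = 3/8
  P(V=1) = 25/128 + 5/128 + 25/64 = 5/8

H(U) = -[(5/16)·log₂(5/16) + (1/16)·log₂(1/16) + (5/8)·log₂(5/8)]
  = 0.5244 + 0.2500 + 0.4238
  = 1.1982 bits
H(V) = -[(3/8)·log₂(3/8) + (5/8)·log₂(5/8)]
  = 0.5306 + 0.4238
  = 0.9544 bits
H(U,V) = -[(15/128)·log₂(15/128) + (25/128)·log₂(25/128) + (3/128)·log₂(3/128) + (5/128)·log₂(5/128) + (15/64)·log₂(15/64) + (25/64)·log₂(25/64)]
  = 0.3625 + 0.4602 + 0.1269 + 0.1827 + 0.4906 + 0.5297
  = 2.1526 bits

I(U;V) = H(U) + H(V) - H(U,V)
  = 1.1982 + 0.9544 - 2.1526
  = 0.0000 bits

Distribution 2 (A, B):
Marginal P(A) (row sums):
  P(A=0) = 1/18 + 5/18 + 1/3 = 2/3
  P(A=1) = 1/36 + 5/36 + 1/6 = 1/3
Marginal P(B) (column sums):
  P(B=0) = 1/18 + 1/36 = 1/12
  P(B=1) = 5/18 + 5/36 = 5/12
  P(B=2) = 1/3 + 1/6 = 1/2

H(A) = -[(2/3)·log₂(2/3) + (1/3)·log₂(1/3)]
  = 0.3900 + 0.5283
  = 0.9183 bits
H(B) = -[(1/12)·log₂(1/12) + (5/12)·log₂(5/12) + (1/2)·log₂(1/2)]
  = 0.2987 + 0.5263 + 0.5000
  = 1.3250 bits
H(A,B) = -[(1/18)·log₂(1/18) + (5/18)·log₂(5/18) + (1/3)·log₂(1/3) + (1/36)·log₂(1/36) + (5/36)·log₂(5/36) + (1/6)·log₂(1/6)]
  = 0.2317 + 0.5133 + 0.5283 + 0.1436 + 0.3956 + 0.4308
  = 2.2433 bits

I(A;B) = H(A) + H(B) - H(A,B)
  = 0.9183 + 1.3250 - 2.2433
  = 0.0000 bits

Both joint tables factor as the product of their marginals, so I(U;V) = I(A;B) = 0 bits: neither is larger (both pairs are independent).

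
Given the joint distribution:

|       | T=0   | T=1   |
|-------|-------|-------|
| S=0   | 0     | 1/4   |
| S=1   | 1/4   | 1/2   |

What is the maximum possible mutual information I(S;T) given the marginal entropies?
The upper bound on mutual information is I(S;T) ≤ min(H(S), H(T)).

Marginal P(S) (row sums):
  P(S=0) = 0 + 1/4 = 1/4
  P(S=1) = 1/4 + 1/2 = 3/4
Marginal P(T) (column sums):
  P(T=0) = 0 + 1/4 = 1/4
  P(T=1) = 1/4 + 1/2 = 3/4

H(S) = -[(1/4)·log₂(1/4) + (3/4)·log₂(3/4)]
  = 0.5000 + 0.3113
  = 0.8113 bits
H(T) = -[(1/4)·log₂(1/4) + (3/4)·log₂(3/4)]
  = 0.5000 + 0.3113
  = 0.8113 bits

Maximum possible I(S;T) = min(0.8113, 0.8113) = 0.8113 bits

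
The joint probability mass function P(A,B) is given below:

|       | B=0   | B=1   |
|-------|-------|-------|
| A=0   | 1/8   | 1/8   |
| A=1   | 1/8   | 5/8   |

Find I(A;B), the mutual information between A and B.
Marginal P(A) (row sums):
  P(A=0) = 1/8 + 1/8 = 1/4
  P(A=1) = 1/8 + 5/8 = 3/4
Marginal P(B) (column sums):
  P(B=0) = 1/8 + 1/8 = 1/4
  P(B=1) = 1/8 + 5/8 = 3/4

H(A) = -[(1/4)·log₂(1/4) + (3/4)·log₂(3/4)]
  = 0.5000 + 0.3113
  = 0.8113 bits
H(B) = -[(1/4)·log₂(1/4) + (3/4)·log₂(3/4)]
  = 0.5000 + 0.3113
  = 0.8113 bits
H(A,B) = -[(1/8)·log₂(1/8) + (1/8)·log₂(1/8) + (1/8)·log₂(1/8) + (5/8)·log₂(5/8)]
  = 0.3750 + 0.3750 + 0.3750 + 0.4238
  = 1.5488 bits

I(A;B) = H(A) + H(B) - H(A,B)
  = 0.8113 + 0.8113 - 1.5488
  = 0.0738 bits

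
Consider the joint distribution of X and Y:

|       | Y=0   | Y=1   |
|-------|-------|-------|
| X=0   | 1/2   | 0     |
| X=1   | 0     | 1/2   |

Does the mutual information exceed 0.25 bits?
Marginal P(X) (row sums):
  P(X=0) = 1/2 + 0 = 1/2
  P(X=1) = 0 + 1/2 = 1/2
Marginal P(Y) (column sums):
  P(Y=0) = 1/2 + 0 = 1/2
  P(Y=1) = 0 + 1/2 = 1/2

H(X) = -[(1/2)·log₂(1/2) + (1/2)·log₂(1/2)]
  = 0.5000 + 0.5000
  = 1.0000 bits
H(Y) = -[(1/2)·log₂(1/2) + (1/2)·log₂(1/2)]
  = 0.5000 + 0.5000
  = 1.0000 bits
H(X,Y) = -[(1/2)·log₂(1/2) + (1/2)·log₂(1/2)]
  = 0.5000 + 0.5000
  = 1.0000 bits

I(X;Y) = H(X) + H(Y) - H(X,Y)
  = 1.0000 + 1.0000 - 1.0000
  = 1.0000 bits

Yes. I(X;Y) = 1.0000 bits, which is > 0.25 bits.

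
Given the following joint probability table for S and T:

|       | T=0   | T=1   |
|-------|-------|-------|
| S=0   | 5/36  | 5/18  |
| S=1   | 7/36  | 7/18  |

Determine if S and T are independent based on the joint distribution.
Marginal P(S) (row sums):
  P(S=0) = 5/36 + 5/18 = 5/12
  P(S=1) = 7/36 + 7/18 = 7/12
Marginal P(T) (column sums):
  P(T=0) = 5/36 + 7/36 = 1/3
  P(T=1) = 5/18 + 7/18 = 2/3

S and T are independent iff P(S=i,T=j) = P(S=i)·P(T=j) for every cell.
  P(S=0)·P(T=0) = 5/12 × 1/3 = 5/36 = P(S=0,T=0) ✓
  P(S=0)·P(T=1) = 5/12 × 2/3 = 5/18 = P(S=0,T=1) ✓
  P(S=1)·P(T=0) = 7/12 × 1/3 = 7/36 = P(S=1,T=0) ✓
  P(S=1)·P(T=1) = 7/12 × 2/3 = 7/18 = P(S=1,T=1) ✓

Yes, S and T are independent: every cell factors, so I(S;T) = 0 bits.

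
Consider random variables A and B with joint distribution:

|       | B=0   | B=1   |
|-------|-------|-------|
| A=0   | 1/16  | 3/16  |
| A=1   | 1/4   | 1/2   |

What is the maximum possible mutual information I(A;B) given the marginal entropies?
The upper bound on mutual information is I(A;B) ≤ min(H(A), H(B)).

Marginal P(A) (row sums):
  P(A=0) = 1/16 + 3/16 = 1/4
  P(A=1) = 1/4 + 1/2 = 3/4
Marginal P(B) (column sums):
  P(B=0) = 1/16 + 1/4 = 5/16
  P(B=1) = 3/16 + 1/2 = 11/16

H(A) = -[(1/4)·log₂(1/4) + (3/4)·log₂(3/4)]
  = 0.5000 + 0.3113
  = 0.8113 bits
H(B) = -[(5/16)·log₂(5/16) + (11/16)·log₂(11/16)]
  = 0.5244 + 0.3716
  = 0.8960 bits

Maximum possible I(A;B) = min(0.8113, 0.8960) = 0.8113 bits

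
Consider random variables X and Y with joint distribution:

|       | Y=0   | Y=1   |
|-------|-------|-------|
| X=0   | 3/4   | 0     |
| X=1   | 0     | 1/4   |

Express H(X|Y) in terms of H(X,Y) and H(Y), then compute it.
H(X|Y) = H(X,Y) - H(Y)

Marginal P(Y) (column sums):
  P(Y=0) = 3/4 + 0 = 3/4
  P(Y=1) = 0 + 1/4 = 1/4

H(X,Y) = -[(3/4)·log₂(3/4) + (1/4)·log₂(1/4)]
  = 0.3113 + 0.5000
  = 0.8113 bits
H(Y) = -[(3/4)·log₂(3/4) + (1/4)·log₂(1/4)]
  = 0.3113 + 0.5000
  = 0.8113 bits

H(X|Y) = 0.8113 - 0.8113 = 0.0000 bits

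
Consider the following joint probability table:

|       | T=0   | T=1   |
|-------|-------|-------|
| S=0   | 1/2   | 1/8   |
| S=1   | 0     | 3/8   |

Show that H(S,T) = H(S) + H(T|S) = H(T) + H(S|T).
Marginal P(S) (row sums):
  P(S=0) = 1/2 + 1/8 = 5/8
  P(S=1) = 0 + 3/8 = 3/8
Marginal P(T) (column sums):
  P(T=0) = 1/2 + 0 = 1/2
  P(T=1) = 1/8 + 3/8 = 1/2

Decomposition 1: H(S) + H(T|S)
H(S) = -[(5/8)·log₂(5/8) + (3/8)·log₂(3/8)]
  = 0.4238 + 0.5306
  = 0.9544 bits
H(T|S) = -Σ P(S,T)·log₂ P(T|S), where P(T|S) = P(S,T) / P(S)
  (cells with P(S,T) = 0 contribute 0)
  (S=0,T=0): P(T|S) = (1/2)/(5/8) = 4/5;  -(1/2)·log₂(4/5) = 0.1610
  (S=0,T=1): P(T|S) = (1/8)/(5/8) = 1/5;  -(1/8)·log₂(1/5) = 0.2902
  (S=1,T=1): P(T|S) = (3/8)/(3/8) = 1;  -(3/8)·log₂(1) = 0.0000
H(T|S) = 0.1610 + 0.2902 + 0.0000
  = 0.4512 bits
H(S) + H(T|S) = 0.9544 + 0.4512 = 1.4056 bits

Decomposition 2: H(T) + H(S|T)
H(T) = -[(1/2)·log₂(1/2) + (1/2)·log₂(1/2)]
  = 0.5000 + 0.5000
  = 1.0000 bits
H(S|T) = -Σ P(S,T)·log₂ P(S|T), where P(S|T) = P(S,T) / P(T)
  (cells with P(S,T) = 0 contribute 0)
  (S=0,T=0): P(S|T) = (1/2)/(1/2) = 1;  -(1/2)·log₂(1) = 0.0000
  (S=0,T=1): P(S|T) = (1/8)/(1/2) = 1/4;  -(1/8)·log₂(1/4) = 0.2500
  (S=1,T=1): P(S|T) = (3/8)/(1/2) = 3/4;  -(3/8)·log₂(3/4) = 0.1556
H(S|T) = 0.0000 + 0.2500 + 0.1556
  = 0.4056 bits
H(T) + H(S|T) = 1.0000 + 0.4056 = 1.4056 bits

Direct computation of the joint entropy:
H(S,T) = -[(1/2)·log₂(1/2) + (1/8)·log₂(1/8) + (3/8)·log₂(3/8)]
  = 0.5000 + 0.3750 + 0.5306
  = 1.4056 bits

All three agree: H(S,T) = 1.4056 bits ✓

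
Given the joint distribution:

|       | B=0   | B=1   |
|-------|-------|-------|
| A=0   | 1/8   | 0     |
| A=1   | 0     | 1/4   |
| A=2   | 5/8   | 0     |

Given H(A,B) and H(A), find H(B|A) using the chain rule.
From the chain rule: H(A,B) = H(A) + H(B|A)
Therefore: H(B|A) = H(A,B) - H(A)

H(A,B) = -[(1/8)·log₂(1/8) + (1/4)·log₂(1/4) + (5/8)·log₂(5/8)]
  = 0.3750 + 0.5000 + 0.4238
  = 1.2988 bits
Marginal P(A) (row sums):
  P(A=0) = 1/8 + 0 = 1/8
  P(A=1) = 0 + 1/4 = 1/4
  P(A=2) = 5/8 + 0 = 5/8
H(A) = -[(1/8)·log₂(1/8) + (1/4)·log₂(1/4) + (5/8)·log₂(5/8)]
  = 0.3750 + 0.5000 + 0.4238
  = 1.2988 bits

H(B|A) = 1.2988 - 1.2988 = 0.0000 bits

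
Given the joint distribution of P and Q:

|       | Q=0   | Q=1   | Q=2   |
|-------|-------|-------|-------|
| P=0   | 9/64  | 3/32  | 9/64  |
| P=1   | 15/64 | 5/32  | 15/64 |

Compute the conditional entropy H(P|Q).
Marginal P(Q) (column sums):
  P(Q=0) = 9/64 + 15/64 = 3/8
  P(Q=1) = 3/32 + 5/32 = 1/4
  P(Q=2) = 9/64 + 15/64 = 3/8

H(P|Q) = -Σ P(P,Q)·log₂ P(P|Q), where P(P|Q) = P(P,Q) / P(Q)
  (P=0,Q=0): P(P|Q) = (9/64)/(3/8) = 3/8;  -(9/64)·log₂(3/8) = 0.1990
  (P=0,Q=1): P(P|Q) = (3/32)/(1/4) = 3/8;  -(3/32)·log₂(3/8) = 0.1327
  (P=0,Q=2): P(P|Q) = (9/64)/(3/8) = 3/8;  -(9/64)·log₂(3/8) = 0.1990
  (P=1,Q=0): P(P|Q) = (15/64)/(3/8) = 5/8;  -(15/64)·log₂(5/8) = 0.1589
  (P=1,Q=1): P(P|Q) = (5/32)/(1/4) = 5/8;  -(5/32)·log₂(5/8) = 0.1059
  (P=1,Q=2): P(P|Q) = (15/64)/(3/8) = 5/8;  -(15/64)·log₂(5/8) = 0.1589
H(P|Q) = 0.1990 + 0.1327 + 0.1990 + 0.1589 + 0.1059 + 0.1589
  = 0.9544 bits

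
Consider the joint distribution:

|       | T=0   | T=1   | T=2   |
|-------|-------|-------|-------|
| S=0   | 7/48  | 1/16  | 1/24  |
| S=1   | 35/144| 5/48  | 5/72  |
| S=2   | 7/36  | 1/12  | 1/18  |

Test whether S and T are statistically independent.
Marginal P(S) (row sums):
  P(S=0) = 7/48 + 1/16 + 1/24 = 1/4
  P(S=1) = 35/144 + 5/48 + 5/72 = 5/12
  P(S=2) = 7/36 + 1/12 + 1/18 = 1/3
Marginal P(T) (column sums):
  P(T=0) = 7/48 + 35/144 + 7/36 = 7/12
  P(T=1) = 1/16 + 5/48 + 1/12 = 1/4
  P(T=2) = 1/24 + 5/72 + 1/18 = 1/6

S and T are independent iff P(S=i,T=j) = P(S=i)·P(T=j) for every cell.
  P(S=0)·P(T=0) = 1/4 × 7/12 = 7/48 = P(S=0,T=0) ✓
  P(S=0)·P(T=1) = 1/4 × 1/4 = 1/16 = P(S=0,T=1) ✓
  P(S=0)·P(T=2) = 1/4 × 1/6 = 1/24 = P(S=0,T=2) ✓
  P(S=1)·P(T=0) = 5/12 × 7/12 = 35/144 = P(S=1,T=0) ✓
  P(S=1)·P(T=1) = 5/12 × 1/4 = 5/48 = P(S=1,T=1) ✓
  P(S=1)·P(T=2) = 5/12 × 1/6 = 5/72 = P(S=1,T=2) ✓
  P(S=2)·P(T=0) = 1/3 × 7/12 = 7/36 = P(S=2,T=0) ✓
  P(S=2)·P(T=1) = 1/3 × 1/4 = 1/12 = P(S=2,T=1) ✓
  P(S=2)·P(T=2) = 1/3 × 1/6 = 1/18 = P(S=2,T=2) ✓

Yes, S and T are independent: every cell factors, so I(S;T) = 0 bits.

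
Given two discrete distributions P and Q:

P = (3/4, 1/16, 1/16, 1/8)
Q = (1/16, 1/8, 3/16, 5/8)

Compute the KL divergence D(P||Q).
D(P||Q) = Σ P(i) log₂(P(i)/Q(i))
  i=0: (3/4) × log₂((3/4)/(1/16)) = (3/4) × log₂(12) = 2.6887
  i=1: (1/16) × log₂((1/16)/(1/8)) = (1/16) × log₂(1/2) = -0.0625
  i=2: (1/16) × log₂((1/16)/(3/16)) = (1/16) × log₂(1/3) = -0.0991
  i=3: (1/8) × log₂((1/8)/(5/8)) = (1/8) × log₂(1/5) = -0.2902
D(P||Q) = 2.6887 - 0.0625 - 0.0991 - 0.2902
  = 2.2369 bits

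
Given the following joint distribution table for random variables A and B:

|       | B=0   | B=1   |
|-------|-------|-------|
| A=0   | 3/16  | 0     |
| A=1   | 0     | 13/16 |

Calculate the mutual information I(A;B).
Marginal P(A) (row sums):
  P(A=0) = 3/16 + 0 = 3/16
  P(A=1) = 0 + 13/16 = 13/16
Marginal P(B) (column sums):
  P(B=0) = 3/16 + 0 = 3/16
  P(B=1) = 0 + 13/16 = 13/16

H(A) = -[(3/16)·log₂(3/16) + (13/16)·log₂(13/16)]
  = 0.4528 + 0.2434
  = 0.6962 bits
H(B) = -[(3/16)·log₂(3/16) + (13/16)·log₂(13/16)]
  = 0.4528 + 0.2434
  = 0.6962 bits
H(A,B) = -[(3/16)·log₂(3/16) + (13/16)·log₂(13/16)]
  = 0.4528 + 0.2434
  = 0.6962 bits

I(A;B) = H(A) + H(B) - H(A,B)
  = 0.6962 + 0.6962 - 0.6962
  = 0.6962 bits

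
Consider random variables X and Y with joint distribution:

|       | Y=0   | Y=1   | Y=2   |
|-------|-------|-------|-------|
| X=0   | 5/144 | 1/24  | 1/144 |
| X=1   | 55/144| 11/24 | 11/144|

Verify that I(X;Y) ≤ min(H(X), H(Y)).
Marginal P(X) (row sums):
  P(X=0) = 5/144 + 1/24 + 1/144 = 1/12
  P(X=1) = 55/144 + 11/24 + 11/144 = 11/12
Marginal P(Y) (column sums):
  P(Y=0) = 5/144 + 55/144 = 5/12
  P(Y=1) = 1/24 + 11/24 = 1/2
  P(Y=2) = 1/144 + 11/144 = 1/12

H(X) = -[(1/12)·log₂(1/12) + (11/12)·log₂(11/12)]
  = 0.2987 + 0.1151
  = 0.4138 bits
H(Y) = -[(5/12)·log₂(5/12) + (1/2)·log₂(1/2) + (1/12)·log₂(1/12)]
  = 0.5263 + 0.5000 + 0.2987
  = 1.3250 bits
H(X,Y) = -[(5/144)·log₂(5/144) + (1/24)·log₂(1/24) + (1/144)·log₂(1/144) + (55/144)·log₂(55/144) + (11/24)·log₂(11/24) + (11/144)·log₂(11/144)]
  = 0.1683 + 0.1910 + 0.0498 + 0.5304 + 0.5159 + 0.2834
  = 1.7388 bits

I(X;Y) = H(X) + H(Y) - H(X,Y)
  = 0.4138 + 1.3250 - 1.7388
  = 0.0000 bits

min(H(X), H(Y)) = min(0.4138, 1.3250) = 0.4138 bits
Since 0.0000 ≤ 0.4138, the bound is satisfied ✓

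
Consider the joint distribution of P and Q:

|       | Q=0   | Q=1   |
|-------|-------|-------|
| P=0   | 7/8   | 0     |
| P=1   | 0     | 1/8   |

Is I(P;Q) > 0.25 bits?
Marginal P(P) (row sums):
  P(P=0) = 7/8 + 0 = 7/8
  P(P=1) = 0 + 1/8 = 1/8
Marginal P(Q) (column sums):
  P(Q=0) = 7/8 + 0 = 7/8
  P(Q=1) = 0 + 1/8 = 1/8

H(P) = -[(7/8)·log₂(7/8) + (1/8)·log₂(1/8)]
  = 0.1686 + 0.3750
  = 0.5436 bits
H(Q) = -[(7/8)·log₂(7/8) + (1/8)·log₂(1/8)]
  = 0.1686 + 0.3750
  = 0.5436 bits
H(P,Q) = -[(7/8)·log₂(7/8) + (1/8)·log₂(1/8)]
  = 0.1686 + 0.3750
  = 0.5436 bits

I(P;Q) = H(P) + H(Q) - H(P,Q)
  = 0.5436 + 0.5436 - 0.5436
  = 0.5436 bits

Yes. I(P;Q) = 0.5436 bits, which is > 0.25 bits.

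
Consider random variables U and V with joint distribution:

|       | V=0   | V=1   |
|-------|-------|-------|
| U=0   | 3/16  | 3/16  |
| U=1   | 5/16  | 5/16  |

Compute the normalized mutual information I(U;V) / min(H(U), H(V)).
Marginal P(U) (row sums):
  P(U=0) = 3/16 + 3/16 = 3/8
  P(U=1) = 5/16 + 5/16 = 5/8
Marginal P(V) (column sums):
  P(V=0) = 3/16 + 5/16 = 1/2
  P(V=1) = 3/16 + 5/16 = 1/2

H(U) = -[(3/8)·log₂(3/8) + (5/8)·log₂(5/8)]
  = 0.5306 + 0.4238
  = 0.9544 bits
H(V) = -[(1/2)·log₂(1/2) + (1/2)·log₂(1/2)]
  = 0.5000 + 0.5000
  = 1.0000 bits
H(U,V) = -[(3/16)·log₂(3/16) + (3/16)·log₂(3/16) + (5/16)·log₂(5/16) + (5/16)·log₂(5/16)]
  = 0.4528 + 0.4528 + 0.5244 + 0.5244
  = 1.9544 bits

I(U;V) = H(U) + H(V) - H(U,V)
  = 0.9544 + 1.0000 - 1.9544
  = 0.0000 bits

min(H(U), H(V)) = min(0.9544, 1.0000) = 0.9544 bits
Normalized MI = 0.0000 / 0.9544 = 0.0000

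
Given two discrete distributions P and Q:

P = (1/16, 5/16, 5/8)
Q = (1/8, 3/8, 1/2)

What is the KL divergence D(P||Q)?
D(P||Q) = Σ P(i) log₂(P(i)/Q(i))
  i=0: (1/16) × log₂((1/16)/(1/8)) = (1/16) × log₂(1/2) = -0.0625
  i=1: (5/16) × log₂((5/16)/(3/8)) = (5/16) × log₂(5/6) = -0.0822
  i=2: (5/8) × log₂((5/8)/(1/2)) = (5/8) × log₂(5/4) = 0.2012
D(P||Q) = -0.0625 - 0.0822 + 0.2012
  = 0.0565 bits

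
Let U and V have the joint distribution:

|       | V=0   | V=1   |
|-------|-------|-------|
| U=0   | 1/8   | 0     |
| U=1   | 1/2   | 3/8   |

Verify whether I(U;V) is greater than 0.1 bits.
Marginal P(U) (row sums):
  P(U=0) = 1/8 + 0 = 1/8
  P(U=1) = 1/2 + 3/8 = 7/8
Marginal P(V) (column sums):
  P(V=0) = 1/8 + 1/2 = 5/8
  P(V=1) = 0 + 3/8 = 3/8

H(U) = -[(1/8)·log₂(1/8) + (7/8)·log₂(7/8)]
  = 0.3750 + 0.1686
  = 0.5436 bits
H(V) = -[(5/8)·log₂(5/8) + (3/8)·log₂(3/8)]
  = 0.4238 + 0.5306
  = 0.9544 bits
H(U,V) = -[(1/8)·log₂(1/8) + (1/2)·log₂(1/2) + (3/8)·log₂(3/8)]
  = 0.3750 + 0.5000 + 0.5306
  = 1.4056 bits

I(U;V) = H(U) + H(V) - H(U,V)
  = 0.5436 + 0.9544 - 1.4056
  = 0.0924 bits

No. I(U;V) = 0.0924 bits, which is ≤ 0.1 bits.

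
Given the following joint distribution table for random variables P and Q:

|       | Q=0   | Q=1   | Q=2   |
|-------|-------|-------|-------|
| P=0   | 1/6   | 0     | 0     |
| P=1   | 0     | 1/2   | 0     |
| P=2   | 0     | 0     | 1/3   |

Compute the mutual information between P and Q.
Marginal P(P) (row sums):
  P(P=0) = 1/6 + 0 + 0 = 1/6
  P(P=1) = 0 + 1/2 + 0 = 1/2
  P(P=2) = 0 + 0 + 1/3 = 1/3
Marginal P(Q) (column sums):
  P(Q=0) = 1/6 + 0 + 0 = 1/6
  P(Q=1) = 0 + 1/2 + 0 = 1/2
  P(Q=2) = 0 + 0 + 1/3 = 1/3

H(P) = -[(1/6)·log₂(1/6) + (1/2)·log₂(1/2) + (1/3)·log₂(1/3)]
  = 0.4308 + 0.5000 + 0.5283
  = 1.4591 bits
H(Q) = -[(1/6)·log₂(1/6) + (1/2)·log₂(1/2) + (1/3)·log₂(1/3)]
  = 0.4308 + 0.5000 + 0.5283
  = 1.4591 bits
H(P,Q) = -[(1/6)·log₂(1/6) + (1/2)·log₂(1/2) + (1/3)·log₂(1/3)]
  = 0.4308 + 0.5000 + 0.5283
  = 1.4591 bits

I(P;Q) = H(P) + H(Q) - H(P,Q)
  = 1.4591 + 1.4591 - 1.4591
  = 1.4591 bits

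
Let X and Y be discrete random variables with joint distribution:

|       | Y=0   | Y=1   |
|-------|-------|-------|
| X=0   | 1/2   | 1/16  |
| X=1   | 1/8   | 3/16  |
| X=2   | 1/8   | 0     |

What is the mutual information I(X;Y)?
Marginal P(X) (row sums):
  P(X=0) = 1/2 + 1/16 = 9/16
  P(X=1) = 1/8 + 3/16 = 5/16
  P(X=2) = 1/8 + 0 = 1/8
Marginal P(Y) (column sums):
  P(Y=0) = 1/2 + 1/8 + 1/8 = 3/4
  P(Y=1) = 1/16 + 3/16 + 0 = 1/4

H(X) = -[(9/16)·log₂(9/16) + (5/16)·log₂(5/16) + (1/8)·log₂(1/8)]
  = 0.4669 + 0.5244 + 0.3750
  = 1.3663 bits
H(Y) = -[(3/4)·log₂(3/4) + (1/4)·log₂(1/4)]
  = 0.3113 + 0.5000
  = 0.8113 bits
H(X,Y) = -[(1/2)·log₂(1/2) + (1/16)·log₂(1/16) + (1/8)·log₂(1/8) + (3/16)·log₂(3/16) + (1/8)·log₂(1/8)]
  = 0.5000 + 0.2500 + 0.3750 + 0.4528 + 0.3750
  = 1.9528 bits

I(X;Y) = H(X) + H(Y) - H(X,Y)
  = 1.3663 + 0.8113 - 1.9528
  = 0.2248 bits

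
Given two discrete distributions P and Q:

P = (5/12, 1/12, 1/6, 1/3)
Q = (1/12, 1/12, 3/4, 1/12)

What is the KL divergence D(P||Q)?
D(P||Q) = Σ P(i) log₂(P(i)/Q(i))
  i=0: (5/12) × log₂((5/12)/(1/12)) = (5/12) × log₂(5) = 0.9675
  i=1: (1/12) × log₂((1/12)/(1/12)) = (1/12) × log₂(1) = 0.0000
  i=2: (1/6) × log₂((1/6)/(3/4)) = (1/6) × log₂(2/9) = -0.3617
  i=3: (1/3) × log₂((1/3)/(1/12)) = (1/3) × log₂(4) = 0.6667
D(P||Q) = 0.9675 + 0.0000 - 0.3617 + 0.6667
  = 1.2725 bits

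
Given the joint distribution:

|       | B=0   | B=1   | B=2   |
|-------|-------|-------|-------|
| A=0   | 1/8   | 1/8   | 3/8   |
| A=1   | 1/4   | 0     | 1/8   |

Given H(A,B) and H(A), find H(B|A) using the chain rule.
From the chain rule: H(A,B) = H(A) + H(B|A)
Therefore: H(B|A) = H(A,B) - H(A)

H(A,B) = -[(1/8)·log₂(1/8) + (1/8)·log₂(1/8) + (3/8)·log₂(3/8) + (1/4)·log₂(1/4) + (1/8)·log₂(1/8)]
  = 0.3750 + 0.3750 + 0.5306 + 0.5000 + 0.3750
  = 2.1556 bits
Marginal P(A) (row sums):
  P(A=0) = 1/8 + 1/8 + 3/8 = 5/8
  P(A=1) = 1/4 + 0 + 1/8 = 3/8
H(A) = -[(5/8)·log₂(5/8) + (3/8)·log₂(3/8)]
  = 0.4238 + 0.5306
  = 0.9544 bits

H(B|A) = 2.1556 - 0.9544 = 1.2012 bits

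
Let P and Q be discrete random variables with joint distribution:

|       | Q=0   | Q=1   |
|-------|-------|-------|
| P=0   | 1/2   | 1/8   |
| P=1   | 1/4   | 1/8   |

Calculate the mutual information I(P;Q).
Marginal P(P) (row sums):
  P(P=0) = 1/2 + 1/8 = 5/8
  P(P=1) = 1/4 + 1/8 = 3/8
Marginal P(Q) (column sums):
  P(Q=0) = 1/2 + 1/4 = 3/4
  P(Q=1) = 1/8 + 1/8 = 1/4

H(P) = -[(5/8)·log₂(5/8) + (3/8)·log₂(3/8)]
  = 0.4238 + 0.5306
  = 0.9544 bits
H(Q) = -[(3/4)·log₂(3/4) + (1/4)·log₂(1/4)]
  = 0.3113 + 0.5000
  = 0.8113 bits
H(P,Q) = -[(1/2)·log₂(1/2) + (1/8)·log₂(1/8) + (1/4)·log₂(1/4) + (1/8)·log₂(1/8)]
  = 0.5000 + 0.3750 + 0.5000 + 0.3750
  = 1.7500 bits

I(P;Q) = H(P) + H(Q) - H(P,Q)
  = 0.9544 + 0.8113 - 1.7500
  = 0.0157 bits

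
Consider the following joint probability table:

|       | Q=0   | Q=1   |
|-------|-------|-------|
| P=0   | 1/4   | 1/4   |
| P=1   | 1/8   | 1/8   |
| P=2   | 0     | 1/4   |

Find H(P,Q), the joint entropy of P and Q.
H(P,Q) = -Σ P(P,Q) log₂ P(P,Q), summed over the non-zero cells:
H(P,Q) = -[(1/4)·log₂(1/4) + (1/4)·log₂(1/4) + (1/8)·log₂(1/8) + (1/8)·log₂(1/8) + (1/4)·log₂(1/4)]
  = 0.5000 + 0.5000 + 0.3750 + 0.3750 + 0.5000
  = 2.2500 bits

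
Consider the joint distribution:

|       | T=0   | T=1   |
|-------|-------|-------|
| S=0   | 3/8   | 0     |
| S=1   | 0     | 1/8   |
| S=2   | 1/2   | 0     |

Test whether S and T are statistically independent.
Marginal P(S) (row sums):
  P(S=0) = 3/8 + 0 = 3/8
  P(S=1) = 0 + 1/8 = 1/8
  P(S=2) = 1/2 + 0 = 1/2
Marginal P(T) (column sums):
  P(T=0) = 3/8 + 0 + 1/2 = 7/8
  P(T=1) = 0 + 1/8 + 0 = 1/8

S and T are independent iff P(S=i,T=j) = P(S=i)·P(T=j) for every cell.
  P(S=0)·P(T=0) = 3/8 × 7/8 = 21/64, but P(S=0,T=0) = 3/8 ✗

No, S and T are not independent. Quantitatively, I(S;T) > 0:

H(S) = -[(3/8)·log₂(3/8) + (1/8)·log₂(1/8) + (1/2)·log₂(1/2)]
  = 0.5306 + 0.3750 + 0.5000
  = 1.4056 bits
H(T) = -[(7/8)·log₂(7/8) + (1/8)·log₂(1/8)]
  = 0.1686 + 0.3750
  = 0.5436 bits
H(S,T) = -[(3/8)·log₂(3/8) + (1/8)·log₂(1/8) + (1/2)·log₂(1/2)]
  = 0.5306 + 0.3750 + 0.5000
  = 1.4056 bits
I(S;T) = H(S) + H(T) - H(S,T) = 1.4056 + 0.5436 - 1.4056 = 0.5436 bits > 0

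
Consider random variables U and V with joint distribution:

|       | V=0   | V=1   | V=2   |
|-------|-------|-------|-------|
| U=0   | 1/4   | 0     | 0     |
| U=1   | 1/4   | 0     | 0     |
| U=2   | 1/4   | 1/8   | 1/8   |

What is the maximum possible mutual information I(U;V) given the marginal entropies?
The upper bound on mutual information is I(U;V) ≤ min(H(U), H(V)).

Marginal P(U) (row sums):
  P(U=0) = 1/4 + 0 + 0 = 1/4
  P(U=1) = 1/4 + 0 + 0 = 1/4
  P(U=2) = 1/4 + 1/8 + 1/8 = 1/2
Marginal P(V) (column sums):
  P(V=0) = 1/4 + 1/4 + 1/4 = 3/4
  P(V=1) = 0 + 0 + 1/8 = 1/8
  P(V=2) = 0 + 0 + 1/8 = 1/8

H(U) = -[(1/4)·log₂(1/4) + (1/4)·log₂(1/4) + (1/2)·log₂(1/2)]
  = 0.5000 + 0.5000 + 0.5000
  = 1.5000 bits
H(V) = -[(3/4)·log₂(3/4) + (1/8)·log₂(1/8) + (1/8)·log₂(1/8)]
  = 0.3113 + 0.3750 + 0.3750
  = 1.0613 bits

Maximum possible I(U;V) = min(1.5000, 1.0613) = 1.0613 bits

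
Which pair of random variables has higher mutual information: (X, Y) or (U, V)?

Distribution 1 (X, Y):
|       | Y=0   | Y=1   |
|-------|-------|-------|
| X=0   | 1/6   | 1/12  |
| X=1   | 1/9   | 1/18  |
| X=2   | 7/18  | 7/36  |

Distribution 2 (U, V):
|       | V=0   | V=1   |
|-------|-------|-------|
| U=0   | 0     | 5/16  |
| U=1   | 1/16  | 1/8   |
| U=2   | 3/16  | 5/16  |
Distribution 1 (X, Y):
Marginal P(X) (row sums):
  P(X=0) = 1/6 + 1/12 = 1/4
  P(X=1) = 1/9 + 1/18 = 1/6
  P(X=2) = 7/18 + 7/36 = 7/12
Marginal P(Y) (column sums):
  P(Y=0) = 1/6 + 1/9 + 7/18 = 2/3
  P(Y=1) = 1/12 + 1/18 + 7/36 = 1/3

H(X) = -[(1/4)·log₂(1/4) + (1/6)·log₂(1/6) + (7/12)·log₂(7/12)]
  = 0.5000 + 0.4308 + 0.4536
  = 1.3844 bits
H(Y) = -[(2/3)·log₂(2/3) + (1/3)·log₂(1/3)]
  = 0.3900 + 0.5283
  = 0.9183 bits
H(X,Y) = -[(1/6)·log₂(1/6) + (1/12)·log₂(1/12) + (1/9)·log₂(1/9) + (1/18)·log₂(1/18) + (7/18)·log₂(7/18) + (7/36)·log₂(7/36)]
  = 0.4308 + 0.2987 + 0.3522 + 0.2317 + 0.5299 + 0.4594
  = 2.3027 bits

I(X;Y) = H(X) + H(Y) - H(X,Y)
  = 1.3844 + 0.9183 - 2.3027
  = 0.0000 bits

Distribution 2 (U, V):
Marginal P(U) (row sums):
  P(U=0) = 0 + 5/16 = 5/16
  P(U=1) = 1/16 + 1/8 = 3/16
  P(U=2) = 3/16 + 5/16 = 1/2
Marginal P(V) (column sums):
  P(V=0) = 0 + 1/16 + 3/16 = 1/4
  P(V=1) = 5/16 + 1/8 + 5/16 = 3/4

H(U) = -[(5/16)·log₂(5/16) + (3/16)·log₂(3/16) + (1/2)·log₂(1/2)]
  = 0.5244 + 0.4528 + 0.5000
  = 1.4772 bits
H(V) = -[(1/4)·log₂(1/4) + (3/4)·log₂(3/4)]
  = 0.5000 + 0.3113
  = 0.8113 bits
H(U,V) = -[(5/16)·log₂(5/16) + (1/16)·log₂(1/16) + (1/8)·log₂(1/8) + (3/16)·log₂(3/16) + (5/16)·log₂(5/16)]
  = 0.5244 + 0.2500 + 0.3750 + 0.4528 + 0.5244
  = 2.1266 bits

I(U;V) = H(U) + H(V) - H(U,V)
  = 1.4772 + 0.8113 - 2.1266
  = 0.1619 bits

I(U;V) = 0.1619 bits > I(X;Y) = 0.0000 bits, so (U, V) has the higher mutual information (stronger dependence).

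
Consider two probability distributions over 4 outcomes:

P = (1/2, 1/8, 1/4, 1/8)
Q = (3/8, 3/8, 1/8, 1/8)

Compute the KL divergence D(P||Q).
D(P||Q) = Σ P(i) log₂(P(i)/Q(i))
  i=0: (1/2) × log₂((1/2)/(3/8)) = (1/2) × log₂(4/3) = 0.2075
  i=1: (1/8) × log₂((1/8)/(3/8)) = (1/8) × log₂(1/3) = -0.1981
  i=2: (1/4) × log₂((1/4)/(1/8)) = (1/4) × log₂(2) = 0.2500
  i=3: (1/8) × log₂((1/8)/(1/8)) = (1/8) × log₂(1) = 0.0000
D(P||Q) = 0.2075 - 0.1981 + 0.2500 + 0.0000
  = 0.2594 bits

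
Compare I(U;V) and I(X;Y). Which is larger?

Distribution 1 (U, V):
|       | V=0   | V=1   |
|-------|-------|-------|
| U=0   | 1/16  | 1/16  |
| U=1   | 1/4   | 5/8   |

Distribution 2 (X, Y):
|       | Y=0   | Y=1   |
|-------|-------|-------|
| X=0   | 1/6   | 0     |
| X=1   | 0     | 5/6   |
Distribution 1 (U, V):
Marginal P(U) (row sums):
  P(U=0) = 1/16 + 1/16 = 1/8
  P(U=1) = 1/4 + 5/8 = 7/8
Marginal P(V) (column sums):
  P(V=0) = 1/16 + 1/4 = 5/16
  P(V=1) = 1/16 + 5/8 = 11/16

H(U) = -[(1/8)·log₂(1/8) + (7/8)·log₂(7/8)]
  = 0.3750 + 0.1686
  = 0.5436 bits
H(V) = -[(5/16)·log₂(5/16) + (11/16)·log₂(11/16)]
  = 0.5244 + 0.3716
  = 0.8960 bits
H(U,V) = -[(1/16)·log₂(1/16) + (1/16)·log₂(1/16) + (1/4)·log₂(1/4) + (5/8)·log₂(5/8)]
  = 0.2500 + 0.2500 + 0.5000 + 0.4238
  = 1.4238 bits

I(U;V) = H(U) + H(V) - H(U,V)
  = 0.5436 + 0.8960 - 1.4238
  = 0.0158 bits

Distribution 2 (X, Y):
Marginal P(X) (row sums):
  P(X=0) = 1/6 + 0 = 1/6
  P(X=1) = 0 + 5/6 = 5/6
Marginal P(Y) (column sums):
  P(Y=0) = 1/6 + 0 = 1/6
  P(Y=1) = 0 + 5/6 = 5/6

H(X) = -[(1/6)·log₂(1/6) + (5/6)·log₂(5/6)]
  = 0.4308 + 0.2192
  = 0.6500 bits
H(Y) = -[(1/6)·log₂(1/6) + (5/6)·log₂(5/6)]
  = 0.4308 + 0.2192
  = 0.6500 bits
H(X,Y) = -[(1/6)·log₂(1/6) + (5/6)·log₂(5/6)]
  = 0.4308 + 0.2192
  = 0.6500 bits

I(X;Y) = H(X) + H(Y) - H(X,Y)
  = 0.6500 + 0.6500 - 0.6500
  = 0.6500 bits

I(X;Y) = 0.6500 bits > I(U;V) = 0.0158 bits, so (X, Y) has the higher mutual information (stronger dependence).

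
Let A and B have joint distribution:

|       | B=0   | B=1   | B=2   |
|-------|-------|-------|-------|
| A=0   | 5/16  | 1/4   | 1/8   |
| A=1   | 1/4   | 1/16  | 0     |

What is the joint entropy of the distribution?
H(A,B) = -Σ P(A,B) log₂ P(A,B), summed over the non-zero cells:
H(A,B) = -[(5/16)·log₂(5/16) + (1/4)·log₂(1/4) + (1/8)·log₂(1/8) + (1/4)·log₂(1/4) + (1/16)·log₂(1/16)]
  = 0.5244 + 0.5000 + 0.3750 + 0.5000 + 0.2500
  = 2.1494 bits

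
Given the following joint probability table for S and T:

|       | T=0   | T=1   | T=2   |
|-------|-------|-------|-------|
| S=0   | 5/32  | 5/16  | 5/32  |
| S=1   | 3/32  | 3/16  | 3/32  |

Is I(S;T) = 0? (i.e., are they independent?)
Marginal P(S) (row sums):
  P(S=0) = 5/32 + 5/16 + 5/32 = 5/8
  P(S=1) = 3/32 + 3/16 + 3/32 = 3/8
Marginal P(T) (column sums):
  P(T=0) = 5/32 + 3/32 = 1/4
  P(T=1) = 5/16 + 3/16 = 1/2
  P(T=2) = 5/32 + 3/32 = 1/4

S and T are independent iff P(S=i,T=j) = P(S=i)·P(T=j) for every cell.
  P(S=0)·P(T=0) = 5/8 × 1/4 = 5/32 = P(S=0,T=0) ✓
  P(S=0)·P(T=1) = 5/8 × 1/2 = 5/16 = P(S=0,T=1) ✓
  P(S=0)·P(T=2) = 5/8 × 1/4 = 5/32 = P(S=0,T=2) ✓
  P(S=1)·P(T=0) = 3/8 × 1/4 = 3/32 = P(S=1,T=0) ✓
  P(S=1)·P(T=1) = 3/8 × 1/2 = 3/16 = P(S=1,T=1) ✓
  P(S=1)·P(T=2) = 3/8 × 1/4 = 3/32 = P(S=1,T=2) ✓

Yes, S and T are independent: every cell factors, so I(S;T) = 0 bits.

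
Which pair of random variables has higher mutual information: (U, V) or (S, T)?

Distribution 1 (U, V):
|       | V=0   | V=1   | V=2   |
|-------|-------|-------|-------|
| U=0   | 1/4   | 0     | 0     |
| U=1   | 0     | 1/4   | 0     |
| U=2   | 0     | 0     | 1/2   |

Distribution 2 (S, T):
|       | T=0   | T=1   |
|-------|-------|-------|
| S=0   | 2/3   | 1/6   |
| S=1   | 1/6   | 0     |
Distribution 1 (U, V):
Marginal P(U) (row sums):
  P(U=0) = 1/4 + 0 + 0 = 1/4
  P(U=1) = 0 + 1/4 + 0 = 1/4
  P(U=2) = 0 + 0 + 1/2 = 1/2
Marginal P(V) (column sums):
  P(V=0) = 1/4 + 0 + 0 = 1/4
  P(V=1) = 0 + 1/4 + 0 = 1/4
  P(V=2) = 0 + 0 + 1/2 = 1/2

H(U) = -[(1/4)·log₂(1/4) + (1/4)·log₂(1/4) + (1/2)·log₂(1/2)]
  = 0.5000 + 0.5000 + 0.5000
  = 1.5000 bits
H(V) = -[(1/4)·log₂(1/4) + (1/4)·log₂(1/4) + (1/2)·log₂(1/2)]
  = 0.5000 + 0.5000 + 0.5000
  = 1.5000 bits
H(U,V) = -[(1/4)·log₂(1/4) + (1/4)·log₂(1/4) + (1/2)·log₂(1/2)]
  = 0.5000 + 0.5000 + 0.5000
  = 1.5000 bits

I(U;V) = H(U) + H(V) - H(U,V)
  = 1.5000 + 1.5000 - 1.5000
  = 1.5000 bits

Distribution 2 (S, T):
Marginal P(S) (row sums):
  P(S=0) = 2/3 + 1/6 = 5/6
  P(S=1) = 1/6 + 0 = 1/6
Marginal P(T) (column sums):
  P(T=0) = 2/3 + 1/6 = 5/6
  P(T=1) = 1/6 + 0 = 1/6

H(S) = -[(5/6)·log₂(5/6) + (1/6)·log₂(1/6)]
  = 0.2192 + 0.4308
  = 0.6500 bits
H(T) = -[(5/6)·log₂(5/6) + (1/6)·log₂(1/6)]
  = 0.2192 + 0.4308
  = 0.6500 bits
H(S,T) = -[(2/3)·log₂(2/3) + (1/6)·log₂(1/6) + (1/6)·log₂(1/6)]
  = 0.3900 + 0.4308 + 0.4308
  = 1.2516 bits

I(S;T) = H(S) + H(T) - H(S,T)
  = 0.6500 + 0.6500 - 1.2516
  = 0.0484 bits

I(U;V) = 1.5000 bits > I(S;T) = 0.0484 bits, so (U, V) has the higher mutual information (stronger dependence).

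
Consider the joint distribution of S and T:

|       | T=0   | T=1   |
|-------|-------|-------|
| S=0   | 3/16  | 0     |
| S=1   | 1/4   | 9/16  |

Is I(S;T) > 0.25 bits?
Marginal P(S) (row sums):
  P(S=0) = 3/16 + 0 = 3/16
  P(S=1) = 1/4 + 9/16 = 13/16
Marginal P(T) (column sums):
  P(T=0) = 3/16 + 1/4 = 7/16
  P(T=1) = 0 + 9/16 = 9/16

H(S) = -[(3/16)·log₂(3/16) + (13/16)·log₂(13/16)]
  = 0.4528 + 0.2434
  = 0.6962 bits
H(T) = -[(7/16)·log₂(7/16) + (9/16)·log₂(9/16)]
  = 0.5218 + 0.4669
  = 0.9887 bits
H(S,T) = -[(3/16)·log₂(3/16) + (1/4)·log₂(1/4) + (9/16)·log₂(9/16)]
  = 0.4528 + 0.5000 + 0.4669
  = 1.4197 bits

I(S;T) = H(S) + H(T) - H(S,T)
  = 0.6962 + 0.9887 - 1.4197
  = 0.2652 bits

Yes. I(S;T) = 0.2652 bits, which is > 0.25 bits.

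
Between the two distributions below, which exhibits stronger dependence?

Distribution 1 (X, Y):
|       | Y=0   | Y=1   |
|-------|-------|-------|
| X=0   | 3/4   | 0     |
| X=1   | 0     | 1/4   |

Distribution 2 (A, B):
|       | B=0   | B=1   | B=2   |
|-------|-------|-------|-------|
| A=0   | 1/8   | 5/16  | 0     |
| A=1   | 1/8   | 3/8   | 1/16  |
Distribution 1 (X, Y):
Marginal P(X) (row sums):
  P(X=0) = 3/4 + 0 = 3/4
  P(X=1) = 0 + 1/4 = 1/4
Marginal P(Y) (column sums):
  P(Y=0) = 3/4 + 0 = 3/4
  P(Y=1) = 0 + 1/4 = 1/4

H(X) = -[(3/4)·log₂(3/4) + (1/4)·log₂(1/4)]
  = 0.3113 + 0.5000
  = 0.8113 bits
H(Y) = -[(3/4)·log₂(3/4) + (1/4)·log₂(1/4)]
  = 0.3113 + 0.5000
  = 0.8113 bits
H(X,Y) = -[(3/4)·log₂(3/4) + (1/4)·log₂(1/4)]
  = 0.3113 + 0.5000
  = 0.8113 bits

I(X;Y) = H(X) + H(Y) - H(X,Y)
  = 0.8113 + 0.8113 - 0.8113
  = 0.8113 bits

Distribution 2 (A, B):
Marginal P(A) (row sums):
  P(A=0) = 1/8 + 5/16 + 0 = 7/16
  P(A=1) = 1/8 + 3/8 + 1/16 = 9/16
Marginal P(B) (column sums):
  P(B=0) = 1/8 + 1/8 = 1/4
  P(B=1) = 5/16 + 3/8 = 11/16
  P(B=2) = 0 + 1/16 = 1/16

H(A) = -[(7/16)·log₂(7/16) + (9/16)·log₂(9/16)]
  = 0.5218 + 0.4669
  = 0.9887 bits
H(B) = -[(1/4)·log₂(1/4) + (11/16)·log₂(11/16) + (1/16)·log₂(1/16)]
  = 0.5000 + 0.3716 + 0.2500
  = 1.1216 bits
H(A,B) = -[(1/8)·log₂(1/8) + (5/16)·log₂(5/16) + (1/8)·log₂(1/8) + (3/8)·log₂(3/8) + (1/16)·log₂(1/16)]
  = 0.3750 + 0.5244 + 0.3750 + 0.5306 + 0.2500
  = 2.0550 bits

I(A;B) = H(A) + H(B) - H(A,B)
  = 0.9887 + 1.1216 - 2.0550
  = 0.0553 bits

I(X;Y) = 0.8113 bits > I(A;B) = 0.0553 bits, so (X, Y) has the higher mutual information (stronger dependence).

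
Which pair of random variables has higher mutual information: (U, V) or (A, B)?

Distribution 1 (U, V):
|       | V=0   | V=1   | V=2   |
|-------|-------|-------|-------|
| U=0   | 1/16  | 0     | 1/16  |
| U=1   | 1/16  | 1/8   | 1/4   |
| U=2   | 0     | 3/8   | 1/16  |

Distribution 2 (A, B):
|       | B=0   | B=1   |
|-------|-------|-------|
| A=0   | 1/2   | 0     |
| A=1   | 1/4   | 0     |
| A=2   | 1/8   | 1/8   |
Distribution 1 (U, V):
Marginal P(U) (row sums):
  P(U=0) = 1/16 + 0 + 1/16 = 1/8
  P(U=1) = 1/16 + 1/8 + 1/4 = 7/16
  P(U=2) = 0 + 3/8 + 1/16 = 7/16
Marginal P(V) (column sums):
  P(V=0) = 1/16 + 1/16 + 0 = 1/8
  P(V=1) = 0 + 1/8 + 3/8 = 1/2
  P(V=2) = 1/16 + 1/4 + 1/16 = 3/8

H(U) = -[(1/8)·log₂(1/8) + (7/16)·log₂(7/16) + (7/16)·log₂(7/16)]
  = 0.3750 + 0.5218 + 0.5218
  = 1.4186 bits
H(V) = -[(1/8)·log₂(1/8) + (1/2)·log₂(1/2) + (3/8)·log₂(3/8)]
  = 0.3750 + 0.5000 + 0.5306
  = 1.4056 bits
H(U,V) = -[(1/16)·log₂(1/16) + (1/16)·log₂(1/16) + (1/16)·log₂(1/16) + (1/8)·log₂(1/8) + (1/4)·log₂(1/4) + (3/8)·log₂(3/8) + (1/16)·log₂(1/16)]
  = 0.2500 + 0.2500 + 0.2500 + 0.3750 + 0.5000 + 0.5306 + 0.2500
  = 2.4056 bits

I(U;V) = H(U) + H(V) - H(U,V)
  = 1.4186 + 1.4056 - 2.4056
  = 0.4186 bits

Distribution 2 (A, B):
Marginal P(A) (row sums):
  P(A=0) = 1/2 + 0 = 1/2
  P(A=1) = 1/4 + 0 = 1/4
  P(A=2) = 1/8 + 1/8 = 1/4
Marginal P(B) (column sums):
  P(B=0) = 1/2 + 1/4 + 1/8 = 7/8
  P(B=1) = 0 + 0 + 1/8 = 1/8

H(A) = -[(1/2)·log₂(1/2) + (1/4)·log₂(1/4) + (1/4)·log₂(1/4)]
  = 0.5000 + 0.5000 + 0.5000
  = 1.5000 bits
H(B) = -[(7/8)·log₂(7/8) + (1/8)·log₂(1/8)]
  = 0.1686 + 0.3750
  = 0.5436 bits
H(A,B) = -[(1/2)·log₂(1/2) + (1/4)·log₂(1/4) + (1/8)·log₂(1/8) + (1/8)·log₂(1/8)]
  = 0.5000 + 0.5000 + 0.3750 + 0.3750
  = 1.7500 bits

I(A;B) = H(A) + H(B) - H(A,B)
  = 1.5000 + 0.5436 - 1.7500
  = 0.2936 bits

I(U;V) = 0.4186 bits > I(A;B) = 0.2936 bits, so (U, V) has the higher mutual information (stronger dependence).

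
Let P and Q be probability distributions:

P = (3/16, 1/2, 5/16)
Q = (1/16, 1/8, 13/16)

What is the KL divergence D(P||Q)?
D(P||Q) = Σ P(i) log₂(P(i)/Q(i))
  i=0: (3/16) × log₂((3/16)/(1/16)) = (3/16) × log₂(3) = 0.2972
  i=1: (1/2) × log₂((1/2)/(1/8)) = (1/2) × log₂(4) = 1.0000
  i=2: (5/16) × log₂((5/16)/(13/16)) = (5/16) × log₂(5/13) = -0.4308
D(P||Q) = 0.2972 + 1.0000 - 0.4308
  = 0.8664 bits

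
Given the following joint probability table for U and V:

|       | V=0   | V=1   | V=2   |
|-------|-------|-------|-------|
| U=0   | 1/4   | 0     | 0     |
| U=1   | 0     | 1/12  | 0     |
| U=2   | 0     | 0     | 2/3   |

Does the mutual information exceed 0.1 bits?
Marginal P(U) (row sums):
  P(U=0) = 1/4 + 0 + 0 = 1/4
  P(U=1) = 0 + 1/12 + 0 = 1/12
  P(U=2) = 0 + 0 + 2/3 = 2/3
Marginal P(V) (column sums):
  P(V=0) = 1/4 + 0 + 0 = 1/4
  P(V=1) = 0 + 1/12 + 0 = 1/12
  P(V=2) = 0 + 0 + 2/3 = 2/3

H(U) = -[(1/4)·log₂(1/4) + (1/12)·log₂(1/12) + (2/3)·log₂(2/3)]
  = 0.5000 + 0.2987 + 0.3900
  = 1.1887 bits
H(V) = -[(1/4)·log₂(1/4) + (1/12)·log₂(1/12) + (2/3)·log₂(2/3)]
  = 0.5000 + 0.2987 + 0.3900
  = 1.1887 bits
H(U,V) = -[(1/4)·log₂(1/4) + (1/12)·log₂(1/12) + (2/3)·log₂(2/3)]
  = 0.5000 + 0.2987 + 0.3900
  = 1.1887 bits

I(U;V) = H(U) + H(V) - H(U,V)
  = 1.1887 + 1.1887 - 1.1887
  = 1.1887 bits

Yes. I(U;V) = 1.1887 bits, which is > 0.1 bits.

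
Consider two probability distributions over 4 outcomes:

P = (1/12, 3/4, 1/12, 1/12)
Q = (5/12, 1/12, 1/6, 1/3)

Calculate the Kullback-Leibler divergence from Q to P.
D(P||Q) = Σ P(i) log₂(P(i)/Q(i))
  i=0: (1/12) × log₂((1/12)/(5/12)) = (1/12) × log₂(1/5) = -0.1935
  i=1: (3/4) × log₂((3/4)/(1/12)) = (3/4) × log₂(9) = 2.3774
  i=2: (1/12) × log₂((1/12)/(1/6)) = (1/12) × log₂(1/2) = -0.0833
  i=3: (1/12) × log₂((1/12)/(1/3)) = (1/12) × log₂(1/4) = -0.1667
D(P||Q) = -0.1935 + 2.3774 - 0.0833 - 0.1667
  = 1.9339 bits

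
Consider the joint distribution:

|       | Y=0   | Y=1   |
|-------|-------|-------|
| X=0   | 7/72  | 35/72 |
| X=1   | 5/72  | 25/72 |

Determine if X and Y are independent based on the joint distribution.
Marginal P(X) (row sums):
  P(X=0) = 7/72 + 35/72 = 7/12
  P(X=1) = 5/72 + 25/72 = 5/12
Marginal P(Y) (column sums):
  P(Y=0) = 7/72 + 5/72 = 1/6
  P(Y=1) = 35/72 + 25/72 = 5/6

X and Y are independent iff P(X=i,Y=j) = P(X=i)·P(Y=j) for every cell.
  P(X=0)·P(Y=0) = 7/12 × 1/6 = 7/72 = P(X=0,Y=0) ✓
  P(X=0)·P(Y=1) = 7/12 × 5/6 = 35/72 = P(X=0,Y=1) ✓
  P(X=1)·P(Y=0) = 5/12 × 1/6 = 5/72 = P(X=1,Y=0) ✓
  P(X=1)·P(Y=1) = 5/12 × 5/6 = 25/72 = P(X=1,Y=1) ✓

Yes, X and Y are independent: every cell factors, so I(X;Y) = 0 bits.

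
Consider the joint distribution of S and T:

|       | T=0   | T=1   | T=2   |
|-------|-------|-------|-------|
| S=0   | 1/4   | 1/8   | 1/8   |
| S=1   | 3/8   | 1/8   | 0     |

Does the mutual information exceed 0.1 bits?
Marginal P(S) (row sums):
  P(S=0) = 1/4 + 1/8 + 1/8 = 1/2
  P(S=1) = 3/8 + 1/8 + 0 = 1/2
Marginal P(T) (column sums):
  P(T=0) = 1/4 + 3/8 = 5/8
  P(T=1) = 1/8 + 1/8 = 1/4
  P(T=2) = 1/8 + 0 = 1/8

H(S) = -[(1/2)·log₂(1/2) + (1/2)·log₂(1/2)]
  = 0.5000 + 0.5000
  = 1.0000 bits
H(T) = -[(5/8)·log₂(5/8) + (1/4)·log₂(1/4) + (1/8)·log₂(1/8)]
  = 0.4238 + 0.5000 + 0.3750
  = 1.2988 bits
H(S,T) = -[(1/4)·log₂(1/4) + (1/8)·log₂(1/8) + (1/8)·log₂(1/8) + (3/8)·log₂(3/8) + (1/8)·log₂(1/8)]
  = 0.5000 + 0.3750 + 0.3750 + 0.5306 + 0.3750
  = 2.1556 bits

I(S;T) = H(S) + H(T) - H(S,T)
  = 1.0000 + 1.2988 - 2.1556
  = 0.1432 bits

Yes. I(S;T) = 0.1432 bits, which is > 0.1 bits.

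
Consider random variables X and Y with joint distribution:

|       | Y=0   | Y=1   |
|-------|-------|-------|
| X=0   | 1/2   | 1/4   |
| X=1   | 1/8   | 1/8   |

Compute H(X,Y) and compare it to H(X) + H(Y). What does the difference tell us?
Marginal P(X) (row sums):
  P(X=0) = 1/2 + 1/4 = 3/4
  P(X=1) = 1/8 + 1/8 = 1/4
Marginal P(Y) (column sums):
  P(Y=0) = 1/2 + 1/8 = 5/8
  P(Y=1) = 1/4 + 1/8 = 3/8

H(X,Y) = -[(1/2)·log₂(1/2) + (1/4)·log₂(1/4) + (1/8)·log₂(1/8) + (1/8)·log₂(1/8)]
  = 0.5000 + 0.5000 + 0.3750 + 0.3750
  = 1.7500 bits
H(X) = -[(3/4)·log₂(3/4) + (1/4)·log₂(1/4)]
  = 0.3113 + 0.5000
  = 0.8113 bits
H(Y) = -[(5/8)·log₂(5/8) + (3/8)·log₂(3/8)]
  = 0.4238 + 0.5306
  = 0.9544 bits

H(X) + H(Y) = 0.8113 + 0.9544 = 1.7657 bits
Difference: H(X) + H(Y) - H(X,Y) = 1.7657 - 1.7500 = 0.0157 bits = I(X;Y)

The difference is the mutual information; it is positive here, so X and Y are dependent (knowing one reduces uncertainty about the other by 0.0157 bits).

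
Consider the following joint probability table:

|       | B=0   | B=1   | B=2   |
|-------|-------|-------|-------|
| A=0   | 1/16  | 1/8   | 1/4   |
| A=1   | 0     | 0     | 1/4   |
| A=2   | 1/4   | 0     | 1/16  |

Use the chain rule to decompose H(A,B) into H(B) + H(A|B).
By the chain rule: H(A,B) = H(B) + H(A|B)

Marginal P(B) (column sums):
  P(B=0) = 1/16 + 0 + 1/4 = 5/16
  P(B=1) = 1/8 + 0 + 0 = 1/8
  P(B=2) = 1/4 + 1/4 + 1/16 = 9/16
H(B) = -[(5/16)·log₂(5/16) + (1/8)·log₂(1/8) + (9/16)·log₂(9/16)]
  = 0.5244 + 0.3750 + 0.4669
  = 1.3663 bits
H(A|B) = -Σ P(A,B)·log₂ P(A|B), where P(A|B) = P(A,B) / P(B)
  (cells with P(A,B) = 0 contribute 0)
  (A=0,B=0): P(A|B) = (1/16)/(5/16) = 1/5;  -(1/16)·log₂(1/5) = 0.1451
  (A=0,B=1): P(A|B) = (1/8)/(1/8) = 1;  -(1/8)·log₂(1) = 0.0000
  (A=0,B=2): P(A|B) = (1/4)/(9/16) = 4/9;  -(1/4)·log₂(4/9) = 0.2925
  (A=1,B=2): P(A|B) = (1/4)/(9/16) = 4/9;  -(1/4)·log₂(4/9) = 0.2925
  (A=2,B=0): P(A|B) = (1/4)/(5/16) = 4/5;  -(1/4)·log₂(4/5) = 0.0805
  (A=2,B=2): P(A|B) = (1/16)/(9/16) = 1/9;  -(1/16)·log₂(1/9) = 0.1981
H(A|B) = 0.1451 + 0.0000 + 0.2925 + 0.2925 + 0.0805 + 0.1981
  = 1.0087 bits

H(A,B) = H(B) + H(A|B) = 1.3663 + 1.0087 = 2.3750 bits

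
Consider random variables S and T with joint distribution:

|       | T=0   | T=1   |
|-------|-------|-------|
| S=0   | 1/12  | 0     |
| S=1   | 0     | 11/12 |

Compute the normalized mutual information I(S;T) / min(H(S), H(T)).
Marginal P(S) (row sums):
  P(S=0) = 1/12 + 0 = 1/12
  P(S=1) = 0 + 11/12 = 11/12
Marginal P(T) (column sums):
  P(T=0) = 1/12 + 0 = 1/12
  P(T=1) = 0 + 11/12 = 11/12

H(S) = -[(1/12)·log₂(1/12) + (11/12)·log₂(11/12)]
  = 0.2987 + 0.1151
  = 0.4138 bits
H(T) = -[(1/12)·log₂(1/12) + (11/12)·log₂(11/12)]
  = 0.2987 + 0.1151
  = 0.4138 bits
H(S,T) = -[(1/12)·log₂(1/12) + (11/12)·log₂(11/12)]
  = 0.2987 + 0.1151
  = 0.4138 bits

I(S;T) = H(S) + H(T) - H(S,T)
  = 0.4138 + 0.4138 - 0.4138
  = 0.4138 bits

min(H(S), H(T)) = min(0.4138, 0.4138) = 0.4138 bits
Normalized MI = 0.4138 / 0.4138 = 1.0000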